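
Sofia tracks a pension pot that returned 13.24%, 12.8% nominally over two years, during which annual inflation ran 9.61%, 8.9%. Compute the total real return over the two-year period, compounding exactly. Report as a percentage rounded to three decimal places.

Compound the nominal returns: 1.1324 × 1.1280 = 1.277347.
Compound inflation: 1.0961 × 1.0890 = 1.193653.
Deflate: 1.277347 / 1.193653 = 1.070116.
Total real return = 1.070116 − 1 → 7.012%.

7.012%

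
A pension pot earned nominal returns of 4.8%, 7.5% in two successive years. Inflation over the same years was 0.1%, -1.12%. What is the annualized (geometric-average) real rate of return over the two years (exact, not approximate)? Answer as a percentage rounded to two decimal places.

Compound the nominal returns: 1.0480 × 1.0750 = 1.12660000.
Compound inflation: 1.0010 × 0.9888 = 0.98978880.
Deflate: 1.12660000 / 0.98978880 = 1.13822262.
Annualized real rate = 1.13822262^(1/2) − 1 = 6.6875% → 6.69%.

6.69%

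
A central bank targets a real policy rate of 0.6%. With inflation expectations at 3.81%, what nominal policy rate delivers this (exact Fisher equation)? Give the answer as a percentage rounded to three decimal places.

(1 + i) = (1 + r)(1 + π) = 1.00600 × 1.03810 = 1.0443286
i = 1.0443286 − 1, so the required nominal rate is 4.433%.

4.433%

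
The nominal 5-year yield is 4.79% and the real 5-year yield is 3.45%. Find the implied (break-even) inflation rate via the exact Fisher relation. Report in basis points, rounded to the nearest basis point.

130 basis points

(1 + π) = (1 + i)/(1 + r) = 1.04790 / 1.03450 = 1.012953
Break-even inflation = 1.012953 − 1 → 130 basis points.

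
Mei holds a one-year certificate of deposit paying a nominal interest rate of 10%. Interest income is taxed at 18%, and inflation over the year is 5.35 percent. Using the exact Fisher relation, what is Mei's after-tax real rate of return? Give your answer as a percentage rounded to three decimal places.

2.705%

After-tax nominal return = 10% × (1 − 0.18) = 8.2000%.
1 + r = 1.08200 / 1.05350 = 1.027053
After-tax real rate = 1.027053 − 1 → 2.705%.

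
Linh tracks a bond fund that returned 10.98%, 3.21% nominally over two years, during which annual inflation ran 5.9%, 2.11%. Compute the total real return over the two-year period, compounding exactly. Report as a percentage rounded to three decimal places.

Nominal growth factor = 1.1098 × 1.0321 = 1.145425
Price-level growth factor = 1.0590 × 1.0211 = 1.081345
Real growth factor = 1.145425 / 1.081345 = 1.059259
Total real return = 1.059259 − 1 → 5.926%.

5.926%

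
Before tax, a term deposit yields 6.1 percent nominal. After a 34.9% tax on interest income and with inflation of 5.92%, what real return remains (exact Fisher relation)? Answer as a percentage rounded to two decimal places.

After-tax nominal return = 6.1% × (1 − 0.349) = 3.9711%.
1 + r = 1.039711 / 1.05920 = 0.981600
After-tax real rate = 0.981600 − 1 → -1.84%.

-1.84%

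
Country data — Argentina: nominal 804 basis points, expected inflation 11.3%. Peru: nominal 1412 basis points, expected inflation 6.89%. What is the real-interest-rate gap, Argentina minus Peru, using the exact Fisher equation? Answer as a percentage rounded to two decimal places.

Argentina: (1 + 0.0804)/(1 + 0.1130) − 1 = -2.9290%
Peru: (1 + 0.1412)/(1 + 0.0689) − 1 = 6.7640%
Differential = -2.9290% − 6.7640% = -9.6930% → -9.69%.

-9.69%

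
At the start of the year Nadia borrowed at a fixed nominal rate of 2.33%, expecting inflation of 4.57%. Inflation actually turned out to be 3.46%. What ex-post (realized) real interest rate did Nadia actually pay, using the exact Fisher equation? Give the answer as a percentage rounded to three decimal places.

-1.092%

Ex-post: (1 + 0.0233)/(1 + 0.0346) − 1 = -1.0922%
So the realized real rate is -1.092%.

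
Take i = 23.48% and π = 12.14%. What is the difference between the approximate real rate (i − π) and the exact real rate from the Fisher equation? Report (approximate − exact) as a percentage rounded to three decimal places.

1.228%

Approximate: r ≈ 23.480% − 12.140% = 11.3400%
Exact: (1 + 0.2348)/(1 + 0.1214) − 1 = 10.1124%
Error = 11.3400% − 10.1124% = 1.2276% → 1.228%.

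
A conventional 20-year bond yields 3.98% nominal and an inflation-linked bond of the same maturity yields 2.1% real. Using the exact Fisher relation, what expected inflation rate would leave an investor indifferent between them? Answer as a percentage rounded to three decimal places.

(1 + π) = (1 + i)/(1 + r) = 1.03980 / 1.02100 = 1.018413
Break-even inflation = 1.018413 − 1 → 1.841%.

1.841%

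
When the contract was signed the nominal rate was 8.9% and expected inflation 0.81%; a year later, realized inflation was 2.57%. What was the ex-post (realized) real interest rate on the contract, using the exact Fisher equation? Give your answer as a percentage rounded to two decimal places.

Ex-post: (1 + 0.0890)/(1 + 0.0257) − 1 = 6.1714%
So the realized real rate is 6.17%.

6.17%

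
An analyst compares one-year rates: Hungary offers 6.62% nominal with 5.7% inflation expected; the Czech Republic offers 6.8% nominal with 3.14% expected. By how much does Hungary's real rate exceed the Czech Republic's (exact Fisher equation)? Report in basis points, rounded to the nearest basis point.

Hungary: (1 + 0.0662)/(1 + 0.0570) − 1 = 0.8704%
The Czech Republic: (1 + 0.0680)/(1 + 0.0314) − 1 = 3.5486%
Differential = 0.8704% − 3.5486% = -2.6782% → -268 basis points.

-268 basis points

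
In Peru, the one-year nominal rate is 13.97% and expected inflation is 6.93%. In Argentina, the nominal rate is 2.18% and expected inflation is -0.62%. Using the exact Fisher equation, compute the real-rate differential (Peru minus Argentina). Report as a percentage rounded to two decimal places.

3.77%

Peru: (1 + 0.1397)/(1 + 0.0693) − 1 = 6.5837%
Argentina: (1 + 0.0218)/(1 − 0.0062) − 1 = 2.8175%
Differential = 6.5837% − 2.8175% = 3.7663% → 3.77%.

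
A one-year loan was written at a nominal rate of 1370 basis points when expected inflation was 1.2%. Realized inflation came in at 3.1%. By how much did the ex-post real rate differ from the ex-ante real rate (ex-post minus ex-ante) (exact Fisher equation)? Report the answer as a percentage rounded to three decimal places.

-2.070%

Ex-ante: (1 + 0.1370)/(1 + 0.0120) − 1 = 12.351779%
Ex-post: (1 + 0.1370)/(1 + 0.0310) − 1 = 10.281280%
Difference (ex-post − ex-ante) = -2.070498% → -2.070%.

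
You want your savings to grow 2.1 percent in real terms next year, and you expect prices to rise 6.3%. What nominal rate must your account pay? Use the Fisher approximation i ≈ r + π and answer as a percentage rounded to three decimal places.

8.400%

i ≈ r + π = 2.1% + 6.3% = 8.400%.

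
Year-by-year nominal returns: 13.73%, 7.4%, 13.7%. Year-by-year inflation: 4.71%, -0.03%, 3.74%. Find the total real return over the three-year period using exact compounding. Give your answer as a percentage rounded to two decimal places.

Nominal growth factor = 1.1373 × 1.0740 × 1.1370 = 1.388800
Price-level growth factor = 1.0471 × 0.9997 × 1.0374 = 1.085936
Real growth factor = 1.388800 / 1.085936 = 1.278897
Total real return = 1.278897 − 1 → 27.89%.

27.89%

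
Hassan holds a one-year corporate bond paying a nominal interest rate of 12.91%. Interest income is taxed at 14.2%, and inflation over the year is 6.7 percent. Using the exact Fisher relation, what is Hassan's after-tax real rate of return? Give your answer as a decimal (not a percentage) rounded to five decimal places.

After-tax nominal return = 12.91% × (1 − 0.142) = 11.07678%.
1 + r = 1.1107678 / 1.06700 = 1.041019
After-tax real rate = 1.041019 − 1 → 0.04102.

0.04102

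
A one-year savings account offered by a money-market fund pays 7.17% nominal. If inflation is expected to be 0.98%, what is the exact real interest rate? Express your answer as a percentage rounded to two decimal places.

6.13%

By the Fisher identity, 1 + r = (1 + i)/(1 + π).
1 + r = 1.07170 / 1.00980 = 1.061299
r = 1.061299 − 1 = 6.1299%, i.e. 6.13%.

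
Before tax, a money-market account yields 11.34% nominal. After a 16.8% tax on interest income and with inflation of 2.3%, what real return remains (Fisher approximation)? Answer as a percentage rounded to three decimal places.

After-tax nominal return = 11.34% × (1 − 0.168) = 9.43488%.
r ≈ 9.43488% − 2.3% → 7.135%.

7.135%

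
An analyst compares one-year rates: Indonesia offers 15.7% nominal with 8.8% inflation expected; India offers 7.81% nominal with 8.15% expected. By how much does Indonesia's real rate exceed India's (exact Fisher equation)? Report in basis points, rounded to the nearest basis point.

666 basis points

Indonesia: (1 + 0.1570)/(1 + 0.0880) − 1 = 6.3419%
India: (1 + 0.0781)/(1 + 0.0815) − 1 = -0.3144%
Differential = 6.3419% − (-0.3144%) = 6.6563% → 666 basis points.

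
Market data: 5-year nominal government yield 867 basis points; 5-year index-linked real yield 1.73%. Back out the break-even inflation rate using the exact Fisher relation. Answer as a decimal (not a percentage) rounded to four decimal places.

0.0682

(1 + π) = (1 + i)/(1 + r) = 1.08670 / 1.01730 = 1.068220
Break-even inflation = 1.068220 − 1 → 0.0682.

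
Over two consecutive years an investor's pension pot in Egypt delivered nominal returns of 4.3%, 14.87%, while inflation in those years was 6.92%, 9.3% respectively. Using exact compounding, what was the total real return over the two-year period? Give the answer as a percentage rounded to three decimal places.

2.521%

Nominal growth factor = 1.0430 × 1.1487 = 1.198094
Price-level growth factor = 1.0692 × 1.0930 = 1.168636
Real growth factor = 1.198094 / 1.168636 = 1.025208
Total real return = 1.025208 − 1 → 2.521%.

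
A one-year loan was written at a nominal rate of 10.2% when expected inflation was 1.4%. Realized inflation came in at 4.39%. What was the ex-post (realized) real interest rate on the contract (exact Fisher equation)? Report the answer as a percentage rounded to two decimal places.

Ex-post: (1 + 0.1020)/(1 + 0.0439) − 1 = 5.5657%
So the realized real rate is 5.57%.

5.57%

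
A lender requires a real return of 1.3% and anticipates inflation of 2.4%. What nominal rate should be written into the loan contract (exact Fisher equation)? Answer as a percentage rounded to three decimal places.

3.731%

(1 + i) = (1 + r)(1 + π) = 1.01300 × 1.02400 = 1.037312
i = 1.037312 − 1, so the required nominal rate is 3.731%.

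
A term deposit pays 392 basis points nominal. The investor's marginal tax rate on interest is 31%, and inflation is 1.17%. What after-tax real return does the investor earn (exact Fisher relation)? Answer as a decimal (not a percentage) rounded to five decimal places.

After-tax nominal return = 3.92% × (1 − 0.31) = 2.7048%.
1 + r = 1.027048 / 1.01170 = 1.015171
After-tax real rate = 1.015171 − 1 → 0.01517.

0.01517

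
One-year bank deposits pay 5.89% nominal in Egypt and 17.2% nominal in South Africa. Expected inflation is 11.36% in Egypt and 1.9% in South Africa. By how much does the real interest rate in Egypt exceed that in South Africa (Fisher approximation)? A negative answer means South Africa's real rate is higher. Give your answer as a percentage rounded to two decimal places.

Egypt: 5.89% − 11.36% = -5.470%
South Africa: 17.2% − 1.9% = 15.300%
Differential = -20.770% → -20.77%.

-20.77%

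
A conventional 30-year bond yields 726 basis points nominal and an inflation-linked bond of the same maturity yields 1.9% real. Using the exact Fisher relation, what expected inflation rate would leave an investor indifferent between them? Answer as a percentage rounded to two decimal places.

(1 + π) = (1 + i)/(1 + r) = 1.07260 / 1.01900 = 1.052601
Break-even inflation = 1.052601 − 1 → 5.26%.

5.26%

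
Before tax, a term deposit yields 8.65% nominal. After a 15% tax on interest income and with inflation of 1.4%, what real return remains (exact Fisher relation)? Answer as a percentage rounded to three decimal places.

5.870%

After-tax nominal return = 8.65% × (1 − 0.15) = 7.3525%.
1 + r = 1.073525 / 1.01400 = 1.058703
After-tax real rate = 1.058703 − 1 → 5.870%.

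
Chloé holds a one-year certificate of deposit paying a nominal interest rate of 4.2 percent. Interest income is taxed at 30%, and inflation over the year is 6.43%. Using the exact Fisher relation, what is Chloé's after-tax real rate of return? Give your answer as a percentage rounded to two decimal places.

-3.28%

After-tax nominal return = 4.2% × (1 − 0.3) = 2.9400%.
1 + r = 1.02940 / 1.06430 = 0.967208
After-tax real rate = 0.967208 − 1 → -3.28%.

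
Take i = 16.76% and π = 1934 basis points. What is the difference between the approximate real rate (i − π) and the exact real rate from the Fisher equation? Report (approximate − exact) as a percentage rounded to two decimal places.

Approximate: r ≈ 16.760% − 19.340% = -2.5800%
Exact: (1 + 0.1676)/(1 + 0.1934) − 1 = -2.1619%
Error = -2.5800% − (-2.1619%) = -0.4181% → -0.42%.

-0.42%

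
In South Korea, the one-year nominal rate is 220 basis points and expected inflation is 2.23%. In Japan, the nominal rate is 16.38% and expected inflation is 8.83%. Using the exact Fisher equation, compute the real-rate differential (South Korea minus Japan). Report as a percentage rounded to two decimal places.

South Korea: (1 + 0.0220)/(1 + 0.0223) − 1 = -0.0293%
Japan: (1 + 0.1638)/(1 + 0.0883) − 1 = 6.9374%
Differential = -0.0293% − 6.9374% = -6.9668% → -6.97%.

-6.97%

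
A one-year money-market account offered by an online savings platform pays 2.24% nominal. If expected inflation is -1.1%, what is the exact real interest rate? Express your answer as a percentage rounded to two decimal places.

3.38%

1 + r = 1.02240 / 0.98900 = 1.033771
r = 1.033771 − 1 = 3.3771%, i.e. 3.38%.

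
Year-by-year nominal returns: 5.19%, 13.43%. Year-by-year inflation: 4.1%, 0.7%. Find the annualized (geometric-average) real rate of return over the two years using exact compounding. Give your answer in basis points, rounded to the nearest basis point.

669 basis points

Compound the nominal returns: 1.0519 × 1.1343 = 1.19317017.
Compound inflation: 1.0410 × 1.0070 = 1.04828700.
Deflate: 1.19317017 / 1.04828700 = 1.13820945.
Annualized real rate = 1.13820945^(1/2) − 1 = 6.6869% → 669 basis points.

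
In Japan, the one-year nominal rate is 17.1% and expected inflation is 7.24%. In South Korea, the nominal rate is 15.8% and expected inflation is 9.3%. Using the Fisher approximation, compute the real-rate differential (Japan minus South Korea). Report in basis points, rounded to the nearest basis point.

336 basis points

Japan: 17.1% − 7.24% = 9.860%
South Korea: 15.8% − 9.3% = 6.500%
Differential = 3.360% → 336 basis points.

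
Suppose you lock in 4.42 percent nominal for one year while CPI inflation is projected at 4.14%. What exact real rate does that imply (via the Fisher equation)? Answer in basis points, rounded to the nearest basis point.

27 basis points

1 + r = 1.04420 / 1.04140 = 1.002689
r = 1.002689 − 1 = 0.2689%, i.e. 27 basis points.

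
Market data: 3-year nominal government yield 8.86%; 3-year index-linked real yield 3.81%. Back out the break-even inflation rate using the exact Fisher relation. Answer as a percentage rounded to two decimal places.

(1 + π) = (1 + i)/(1 + r) = 1.08860 / 1.03810 = 1.048647
Break-even inflation = 1.048647 − 1 → 4.86%.

4.86%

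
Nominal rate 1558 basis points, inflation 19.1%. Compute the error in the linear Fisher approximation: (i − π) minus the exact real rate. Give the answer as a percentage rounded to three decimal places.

-0.565%

Approximate: r ≈ 15.580% − 19.100% = -3.5200%
Exact: (1 + 0.1558)/(1 + 0.1910) − 1 = -2.9554996%
Error = -3.5200% − (-2.9554996%) = -0.5645004% → -0.565%.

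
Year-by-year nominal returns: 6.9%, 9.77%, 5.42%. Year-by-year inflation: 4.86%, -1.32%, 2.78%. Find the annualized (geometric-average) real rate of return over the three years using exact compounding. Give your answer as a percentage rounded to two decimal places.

Compound the nominal returns: 1.0690 × 1.0977 × 1.0542 = 1.23704182.
Compound inflation: 1.0486 × 0.9868 × 1.0278 = 1.06352477.
Deflate: 1.23704182 / 1.06352477 = 1.16315281.
Annualized real rate = 1.16315281^(1/3) − 1 = 5.1669% → 5.17%.

5.17%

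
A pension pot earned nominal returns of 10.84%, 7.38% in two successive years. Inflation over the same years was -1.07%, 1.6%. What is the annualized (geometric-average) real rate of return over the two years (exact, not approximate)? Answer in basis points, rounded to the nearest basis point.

882 basis points

Compound the nominal returns: 1.1084 × 1.0738 = 1.19019992.
Compound inflation: 0.9893 × 1.0160 = 1.00512880.
Deflate: 1.19019992 / 1.00512880 = 1.18412677.
Annualized real rate = 1.18412677^(1/2) − 1 = 8.8176% → 882 basis points.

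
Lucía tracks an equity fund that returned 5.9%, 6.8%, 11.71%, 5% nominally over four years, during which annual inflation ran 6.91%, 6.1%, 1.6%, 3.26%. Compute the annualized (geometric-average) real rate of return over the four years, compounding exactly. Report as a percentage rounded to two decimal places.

2.75%

Compound the nominal returns: 1.0590 × 1.0680 × 1.1171 × 1.0500 = 1.32662618.
Compound inflation: 1.0691 × 1.0610 × 1.0160 × 1.0326 = 1.19003447.
Deflate: 1.32662618 / 1.19003447 = 1.11477962.
Annualized real rate = 1.11477962^(1/4) − 1 = 2.7536% → 2.75%.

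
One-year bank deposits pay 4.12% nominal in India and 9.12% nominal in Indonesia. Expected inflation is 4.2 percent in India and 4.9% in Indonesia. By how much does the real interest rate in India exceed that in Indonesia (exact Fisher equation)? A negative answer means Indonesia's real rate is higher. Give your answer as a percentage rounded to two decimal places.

India: (1 + 0.0412)/(1 + 0.0420) − 1 = -0.0768%
Indonesia: (1 + 0.0912)/(1 + 0.0490) − 1 = 4.0229%
Differential = -0.0768% − 4.0229% = -4.0997% → -4.10%.

-4.10%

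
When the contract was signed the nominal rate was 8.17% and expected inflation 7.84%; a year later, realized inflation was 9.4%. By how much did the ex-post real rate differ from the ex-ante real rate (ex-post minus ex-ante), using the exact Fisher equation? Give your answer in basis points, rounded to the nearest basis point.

Ex-ante: (1 + 0.0817)/(1 + 0.0784) − 1 = 0.3060%
Ex-post: (1 + 0.0817)/(1 + 0.0940) − 1 = -1.1243%
Difference (ex-post − ex-ante) = -1.4303% → -143 basis points.

-143 basis points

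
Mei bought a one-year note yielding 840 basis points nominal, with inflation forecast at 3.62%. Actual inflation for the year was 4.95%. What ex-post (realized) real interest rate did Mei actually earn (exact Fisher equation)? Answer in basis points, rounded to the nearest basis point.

Ex-post: (1 + 0.0840)/(1 + 0.0495) − 1 = 3.2873%
So the realized real rate is 329 basis points.

329 basis points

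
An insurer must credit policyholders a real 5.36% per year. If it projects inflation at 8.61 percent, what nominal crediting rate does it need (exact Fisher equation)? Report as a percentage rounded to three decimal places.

(1 + i) = (1 + r)(1 + π) = 1.05360 × 1.08610 = 1.14431496
i = 1.14431496 − 1, so the required nominal rate is 14.431%.

14.431%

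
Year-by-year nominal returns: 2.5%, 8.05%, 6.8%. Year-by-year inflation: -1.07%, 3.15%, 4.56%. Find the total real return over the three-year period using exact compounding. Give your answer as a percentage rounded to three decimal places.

10.855%

Compound the nominal returns: 1.0250 × 1.0805 × 1.0680 = 1.1828234.
Compound inflation: 0.9893 × 1.0315 × 1.0456 = 1.0669961.
Deflate: 1.1828234 / 1.0669961 = 1.1085546.
Total real return = 1.1085546 − 1 → 10.855%.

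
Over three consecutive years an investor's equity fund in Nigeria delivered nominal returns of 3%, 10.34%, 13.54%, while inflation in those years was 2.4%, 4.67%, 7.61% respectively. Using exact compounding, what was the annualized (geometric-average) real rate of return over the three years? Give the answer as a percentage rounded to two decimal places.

3.81%

Nominal growth factor = 1.0300 × 1.1034 × 1.1354 = 1.29038437
Price-level growth factor = 1.0240 × 1.0467 × 1.0761 = 1.15338636
Real growth factor = 1.29038437 / 1.15338636 = 1.11877894
Annualized real rate = 1.11877894^(1/3) − 1 = 3.8121% → 3.81%.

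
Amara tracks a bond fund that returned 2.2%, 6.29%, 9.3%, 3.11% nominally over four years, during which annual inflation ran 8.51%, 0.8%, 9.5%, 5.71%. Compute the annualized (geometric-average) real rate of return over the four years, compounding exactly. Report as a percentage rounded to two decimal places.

Compound the nominal returns: 1.0220 × 1.0629 × 1.0930 × 1.0311 = 1.22423348.
Compound inflation: 1.0851 × 1.0080 × 1.0950 × 1.0571 = 1.26607807.
Deflate: 1.22423348 / 1.26607807 = 0.96694944.
Annualized real rate = 0.96694944^(1/4) − 1 = -0.8367% → -0.84%.

-0.84%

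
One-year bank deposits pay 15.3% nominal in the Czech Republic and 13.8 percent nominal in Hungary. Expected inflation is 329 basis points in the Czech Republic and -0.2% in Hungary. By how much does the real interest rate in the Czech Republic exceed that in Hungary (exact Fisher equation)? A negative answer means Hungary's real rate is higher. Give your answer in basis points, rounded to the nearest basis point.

The Czech Republic: (1 + 0.1530)/(1 + 0.0329) − 1 = 11.6275%
Hungary: (1 + 0.1380)/(1 − 0.0020) − 1 = 14.0281%
Differential = 11.6275% − 14.0281% = -2.4006% → -240 basis points.

-240 basis points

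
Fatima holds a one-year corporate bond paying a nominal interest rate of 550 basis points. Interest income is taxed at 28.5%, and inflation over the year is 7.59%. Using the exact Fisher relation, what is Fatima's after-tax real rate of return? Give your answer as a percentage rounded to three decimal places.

After-tax nominal return = 5.5% × (1 − 0.285) = 3.9325%.
1 + r = 1.039325 / 1.07590 = 0.9660052
After-tax real rate = 0.9660052 − 1 → -3.399%.

-3.399%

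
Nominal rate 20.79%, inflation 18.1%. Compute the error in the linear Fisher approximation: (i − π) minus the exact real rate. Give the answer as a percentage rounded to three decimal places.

0.412%

Approximate: r ≈ 20.790% − 18.100% = 2.6900%
Exact: (1 + 0.2079)/(1 + 0.1810) − 1 = 2.2777%
Error = 2.6900% − 2.2777% = 0.4123% → 0.412%.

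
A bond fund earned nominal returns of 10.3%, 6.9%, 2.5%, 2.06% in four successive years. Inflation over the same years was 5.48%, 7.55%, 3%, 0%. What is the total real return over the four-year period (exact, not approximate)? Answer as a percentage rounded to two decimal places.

5.56%

Nominal growth factor = 1.1030 × 1.0690 × 1.0250 × 1.0206 = 1.233482
Price-level growth factor = 1.0548 × 1.0755 × 1.0300 × 1.0000 = 1.168471
Real growth factor = 1.233482 / 1.168471 = 1.055638
Total real return = 1.055638 − 1 → 5.56%.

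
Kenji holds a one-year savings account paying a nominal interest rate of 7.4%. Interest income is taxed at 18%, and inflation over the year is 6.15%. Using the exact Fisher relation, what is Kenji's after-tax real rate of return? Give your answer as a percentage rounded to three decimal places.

-0.077%

After-tax nominal return = 7.4% × (1 − 0.18) = 6.0680%.
1 + r = 1.06068 / 1.06150 = 0.999228
After-tax real rate = 0.999228 − 1 → -0.077%.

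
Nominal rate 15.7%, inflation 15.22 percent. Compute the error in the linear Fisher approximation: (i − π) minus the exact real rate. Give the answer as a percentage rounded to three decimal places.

0.063%

Approximate: r ≈ 15.700% − 15.220% = 0.4800%
Exact: (1 + 0.1570)/(1 + 0.1522) − 1 = 0.4166%
Error = 0.4800% − 0.4166% = 0.0634% → 0.063%.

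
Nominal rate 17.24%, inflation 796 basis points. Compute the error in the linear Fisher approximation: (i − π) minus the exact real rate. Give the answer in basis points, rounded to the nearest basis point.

Approximate: r ≈ 17.240% − 7.960% = 9.2800%
Exact: (1 + 0.1724)/(1 + 0.0796) − 1 = 8.5958%
Error = 9.2800% − 8.5958% = 0.6842% → 68 basis points.

68 basis points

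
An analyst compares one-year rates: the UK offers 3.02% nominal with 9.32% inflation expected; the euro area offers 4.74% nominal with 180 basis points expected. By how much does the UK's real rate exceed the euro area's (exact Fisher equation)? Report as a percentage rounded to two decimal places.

-8.65%

The UK: (1 + 0.0302)/(1 + 0.0932) − 1 = -5.7629%
The euro area: (1 + 0.0474)/(1 + 0.0180) − 1 = 2.8880%
Differential = -5.7629% − 2.8880% = -8.6509% → -8.65%.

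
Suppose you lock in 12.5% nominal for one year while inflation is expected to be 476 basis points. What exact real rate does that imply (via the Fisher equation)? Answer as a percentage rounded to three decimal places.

7.388%

By the Fisher equation, 1 + r = (1 + i)/(1 + π).
1 + r = 1.12500 / 1.04760 = 1.073883
r = 1.073883 − 1 = 7.3883%, i.e. 7.388%.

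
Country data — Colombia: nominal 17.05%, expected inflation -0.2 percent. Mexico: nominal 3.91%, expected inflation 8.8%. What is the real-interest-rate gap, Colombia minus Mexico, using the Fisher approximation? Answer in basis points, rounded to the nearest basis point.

2214 basis points

Colombia: 17.05% − (-0.2%) = 17.250%
Mexico: 3.91% − 8.8% = -4.890%
Differential = 22.140% → 2214 basis points.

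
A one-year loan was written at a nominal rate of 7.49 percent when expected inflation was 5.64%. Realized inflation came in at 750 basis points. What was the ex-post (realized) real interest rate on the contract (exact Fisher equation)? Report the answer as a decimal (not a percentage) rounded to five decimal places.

Ex-post: (1 + 0.0749)/(1 + 0.0750) − 1 = -0.0093%
So the realized real rate is -0.00009.

-0.00009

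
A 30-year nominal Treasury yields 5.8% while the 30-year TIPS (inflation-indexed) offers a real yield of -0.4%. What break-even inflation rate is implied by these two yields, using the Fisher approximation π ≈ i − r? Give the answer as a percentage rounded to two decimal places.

6.20%

π ≈ i − r = 5.8% − (-0.4%) → 6.20%.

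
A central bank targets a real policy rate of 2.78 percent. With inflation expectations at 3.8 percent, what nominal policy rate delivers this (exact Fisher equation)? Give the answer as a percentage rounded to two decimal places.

6.69%

(1 + i) = (1 + r)(1 + π) = 1.02780 × 1.03800 = 1.0668564
i = 1.0668564 − 1, so the required nominal rate is 6.69%.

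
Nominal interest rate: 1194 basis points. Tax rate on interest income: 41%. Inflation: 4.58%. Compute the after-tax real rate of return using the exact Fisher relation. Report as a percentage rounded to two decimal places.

2.36%

After-tax nominal return = 11.94% × (1 − 0.41) = 7.0446%.
1 + r = 1.070446 / 1.04580 = 1.023567
After-tax real rate = 1.023567 − 1 → 2.36%.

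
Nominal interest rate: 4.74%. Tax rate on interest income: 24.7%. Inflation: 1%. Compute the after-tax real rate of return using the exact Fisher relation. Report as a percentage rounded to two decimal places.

After-tax nominal return = 4.74% × (1 − 0.247) = 3.56922%.
1 + r = 1.0356922 / 1.01000 = 1.025438
After-tax real rate = 1.025438 − 1 → 2.54%.

2.54%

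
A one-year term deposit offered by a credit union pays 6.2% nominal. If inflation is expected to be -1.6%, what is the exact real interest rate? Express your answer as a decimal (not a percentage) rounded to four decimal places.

0.0793

1 + r = 1.06200 / 0.98400 = 1.079268
r = 1.079268 − 1 = 7.9268%, i.e. 0.0793.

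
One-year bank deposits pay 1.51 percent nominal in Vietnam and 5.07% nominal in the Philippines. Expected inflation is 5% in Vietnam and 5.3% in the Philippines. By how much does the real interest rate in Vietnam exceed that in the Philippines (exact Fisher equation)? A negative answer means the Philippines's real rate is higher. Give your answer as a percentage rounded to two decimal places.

-3.11%

Vietnam: (1 + 0.0151)/(1 + 0.0500) − 1 = -3.3238%
The Philippines: (1 + 0.0507)/(1 + 0.0530) − 1 = -0.2184%
Differential = -3.3238% − (-0.2184%) = -3.1054% → -3.11%.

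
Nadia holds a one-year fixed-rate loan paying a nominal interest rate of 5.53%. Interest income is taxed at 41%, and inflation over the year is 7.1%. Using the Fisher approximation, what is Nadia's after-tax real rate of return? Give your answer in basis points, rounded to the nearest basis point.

-384 basis points

After-tax nominal return = 5.53% × (1 − 0.41) = 3.2627%.
r ≈ 3.2627% − 7.1% → -384 basis points.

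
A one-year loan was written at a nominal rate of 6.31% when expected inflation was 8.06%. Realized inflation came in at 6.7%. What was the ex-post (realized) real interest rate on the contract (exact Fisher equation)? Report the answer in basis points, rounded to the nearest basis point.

-37 basis points

Ex-post: (1 + 0.0631)/(1 + 0.0670) − 1 = -0.3655%
So the realized real rate is -37 basis points.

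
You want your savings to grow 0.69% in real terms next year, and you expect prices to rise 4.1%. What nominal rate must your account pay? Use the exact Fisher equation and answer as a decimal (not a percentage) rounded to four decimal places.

0.0482

(1 + i) = (1 + r)(1 + π) = 1.00690 × 1.04100 = 1.0481829
i = 1.0481829 − 1, so the required nominal rate is 0.0482.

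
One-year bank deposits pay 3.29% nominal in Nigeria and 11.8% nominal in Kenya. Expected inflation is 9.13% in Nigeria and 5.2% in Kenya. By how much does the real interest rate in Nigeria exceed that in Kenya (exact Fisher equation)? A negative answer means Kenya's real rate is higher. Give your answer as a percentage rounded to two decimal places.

-11.63%

Nigeria: (1 + 0.0329)/(1 + 0.0913) − 1 = -5.3514%
Kenya: (1 + 0.1180)/(1 + 0.0520) − 1 = 6.2738%
Differential = -5.3514% − 6.2738% = -11.6252% → -11.63%.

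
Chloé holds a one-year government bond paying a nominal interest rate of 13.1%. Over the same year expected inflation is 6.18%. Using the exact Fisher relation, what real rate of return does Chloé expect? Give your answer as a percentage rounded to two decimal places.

6.52%

1 + r = 1.13100 / 1.06180 = 1.065172
r = 1.065172 − 1 = 6.5172%, i.e. 6.52%.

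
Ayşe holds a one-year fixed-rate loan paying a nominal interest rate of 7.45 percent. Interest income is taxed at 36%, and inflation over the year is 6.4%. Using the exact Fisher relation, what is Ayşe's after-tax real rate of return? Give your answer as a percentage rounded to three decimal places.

-1.534%

After-tax nominal return = 7.45% × (1 − 0.36) = 4.7680%.
1 + r = 1.04768 / 1.06400 = 0.984662
After-tax real rate = 0.984662 − 1 → -1.534%.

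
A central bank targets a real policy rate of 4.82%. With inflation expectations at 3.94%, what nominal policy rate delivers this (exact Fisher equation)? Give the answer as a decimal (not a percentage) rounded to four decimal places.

(1 + i) = (1 + r)(1 + π) = 1.04820 × 1.03940 = 1.08949908
i = 1.08949908 − 1, so the required nominal rate is 0.0895.

0.0895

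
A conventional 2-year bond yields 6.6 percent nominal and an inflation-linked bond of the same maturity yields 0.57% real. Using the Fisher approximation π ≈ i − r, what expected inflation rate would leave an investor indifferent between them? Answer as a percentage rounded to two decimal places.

6.03%

π ≈ i − r = 6.6% − 0.57% → 6.03%.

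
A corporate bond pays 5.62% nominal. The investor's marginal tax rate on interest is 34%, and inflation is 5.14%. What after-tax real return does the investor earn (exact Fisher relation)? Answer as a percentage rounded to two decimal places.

-1.36%

After-tax nominal return = 5.62% × (1 − 0.34) = 3.7092%.
1 + r = 1.037092 / 1.05140 = 0.986391
After-tax real rate = 0.986391 − 1 → -1.36%.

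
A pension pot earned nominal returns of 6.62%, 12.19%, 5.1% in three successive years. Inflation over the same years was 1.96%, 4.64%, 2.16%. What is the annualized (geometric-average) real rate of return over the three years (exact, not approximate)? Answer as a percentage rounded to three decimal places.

4.873%

Compound the nominal returns: 1.0662 × 1.1219 × 1.0510 = 1.25717444.
Compound inflation: 1.0196 × 1.0464 × 1.0216 = 1.08995468.
Deflate: 1.25717444 / 1.08995468 = 1.15341900.
Annualized real rate = 1.15341900^(1/3) − 1 = 4.8727% → 4.873%.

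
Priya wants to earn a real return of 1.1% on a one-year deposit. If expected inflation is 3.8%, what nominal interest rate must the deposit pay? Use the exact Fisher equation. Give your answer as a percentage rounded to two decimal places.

4.94%

(1 + i) = (1 + r)(1 + π) = 1.01100 × 1.03800 = 1.049418
i = 1.049418 − 1, so the required nominal rate is 4.94%.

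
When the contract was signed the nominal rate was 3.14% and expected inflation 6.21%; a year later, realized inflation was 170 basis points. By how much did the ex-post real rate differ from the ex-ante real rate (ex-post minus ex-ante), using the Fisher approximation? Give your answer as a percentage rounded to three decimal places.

Ex-ante: 3.14% − 6.21% = -3.070%
Ex-post: 3.14% − 1.7% = 1.440%
Difference (ex-post − ex-ante) = 4.5100% → 4.510%.

4.510%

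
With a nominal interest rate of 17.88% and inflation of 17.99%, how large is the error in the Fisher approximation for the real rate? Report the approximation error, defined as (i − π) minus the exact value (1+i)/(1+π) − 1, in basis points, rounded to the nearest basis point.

Approximate: r ≈ 17.880% − 17.990% = -0.1100%
Exact: (1 + 0.1788)/(1 + 0.1799) − 1 = -0.0932%
Error = -0.1100% − (-0.0932%) = -0.0168% → -2 basis points.

-2 basis points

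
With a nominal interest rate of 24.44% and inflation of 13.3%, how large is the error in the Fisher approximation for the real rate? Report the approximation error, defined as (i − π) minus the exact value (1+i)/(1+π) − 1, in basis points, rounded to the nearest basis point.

Approximate: r ≈ 24.440% − 13.300% = 11.1400%
Exact: (1 + 0.2444)/(1 + 0.1330) − 1 = 9.8323%
Error = 11.1400% − 9.8323% = 1.3077% → 131 basis points.

131 basis points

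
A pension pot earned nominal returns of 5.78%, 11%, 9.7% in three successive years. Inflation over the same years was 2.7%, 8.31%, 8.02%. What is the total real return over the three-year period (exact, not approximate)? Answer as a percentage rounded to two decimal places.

7.20%

Compound the nominal returns: 1.0578 × 1.1100 × 1.0970 = 1.288051.
Compound inflation: 1.0270 × 1.0831 × 1.0802 = 1.201554.
Deflate: 1.288051 / 1.201554 = 1.071988.
Total real return = 1.071988 − 1 → 7.20%.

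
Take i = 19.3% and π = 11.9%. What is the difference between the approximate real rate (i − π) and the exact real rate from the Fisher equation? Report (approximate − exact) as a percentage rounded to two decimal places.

Approximate: r ≈ 19.300% − 11.900% = 7.4000%
Exact: (1 + 0.1930)/(1 + 0.1190) − 1 = 6.6130%
Error = 7.4000% − 6.6130% = 0.7870% → 0.79%.

0.79%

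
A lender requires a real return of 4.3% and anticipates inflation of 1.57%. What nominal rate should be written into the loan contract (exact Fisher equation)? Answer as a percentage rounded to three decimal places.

5.938%

(1 + i) = (1 + r)(1 + π) = 1.04300 × 1.01570 = 1.0593751
i = 1.0593751 − 1, so the required nominal rate is 5.938%.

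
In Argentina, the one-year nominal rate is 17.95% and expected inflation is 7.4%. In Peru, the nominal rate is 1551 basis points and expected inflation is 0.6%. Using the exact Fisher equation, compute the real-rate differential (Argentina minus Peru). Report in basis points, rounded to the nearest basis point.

-500 basis points

Argentina: (1 + 0.1795)/(1 + 0.0740) − 1 = 9.8231%
Peru: (1 + 0.1551)/(1 + 0.0060) − 1 = 14.8211%
Differential = 9.8231% − 14.8211% = -4.9980% → -500 basis points.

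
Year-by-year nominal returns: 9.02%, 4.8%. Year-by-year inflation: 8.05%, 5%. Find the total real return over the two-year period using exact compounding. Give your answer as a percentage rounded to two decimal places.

0.71%

Nominal growth factor = 1.0902 × 1.0480 = 1.142530
Price-level growth factor = 1.0805 × 1.0500 = 1.134525
Real growth factor = 1.142530 / 1.134525 = 1.007055
Total real return = 1.007055 − 1 → 0.71%.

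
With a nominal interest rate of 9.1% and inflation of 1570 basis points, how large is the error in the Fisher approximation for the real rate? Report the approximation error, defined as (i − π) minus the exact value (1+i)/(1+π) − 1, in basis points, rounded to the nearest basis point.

-90 basis points

Approximate: r ≈ 9.100% − 15.700% = -6.6000%
Exact: (1 + 0.0910)/(1 + 0.1570) − 1 = -5.7044%
Error = -6.6000% − (-5.7044%) = -0.8956% → -90 basis points.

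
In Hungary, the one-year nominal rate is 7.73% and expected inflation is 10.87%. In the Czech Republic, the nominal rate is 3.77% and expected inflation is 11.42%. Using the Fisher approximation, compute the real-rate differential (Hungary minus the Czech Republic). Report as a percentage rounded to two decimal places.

4.51%

Hungary: 7.73% − 10.87% = -3.140%
The Czech Republic: 3.77% − 11.42% = -7.650%
Differential = 4.510% → 4.51%.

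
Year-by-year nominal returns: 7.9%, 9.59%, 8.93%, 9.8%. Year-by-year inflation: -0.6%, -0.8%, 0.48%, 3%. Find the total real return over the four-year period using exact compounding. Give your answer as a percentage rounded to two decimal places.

Compound the nominal returns: 1.0790 × 1.0959 × 1.0893 × 1.0980 = 1.414302.
Compound inflation: 0.9940 × 0.9920 × 1.0048 × 1.0300 = 1.020504.
Deflate: 1.414302 / 1.020504 = 1.385885.
Total real return = 1.385885 − 1 → 38.59%.

38.59%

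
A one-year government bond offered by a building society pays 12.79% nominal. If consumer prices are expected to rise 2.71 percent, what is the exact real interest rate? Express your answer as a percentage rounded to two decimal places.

9.81%

By the Fisher relation, 1 + r = (1 + i)/(1 + π).
1 + r = 1.12790 / 1.02710 = 1.098140
r = 1.098140 − 1 = 9.8140%, i.e. 9.81%.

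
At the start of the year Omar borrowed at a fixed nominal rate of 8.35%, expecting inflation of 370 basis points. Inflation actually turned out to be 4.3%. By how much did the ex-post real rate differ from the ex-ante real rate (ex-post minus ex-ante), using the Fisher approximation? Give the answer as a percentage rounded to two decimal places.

Ex-ante: 8.35% − 3.7% = 4.650%
Ex-post: 8.35% − 4.3% = 4.050%
Difference (ex-post − ex-ante) = -0.6000% → -0.60%.

-0.60%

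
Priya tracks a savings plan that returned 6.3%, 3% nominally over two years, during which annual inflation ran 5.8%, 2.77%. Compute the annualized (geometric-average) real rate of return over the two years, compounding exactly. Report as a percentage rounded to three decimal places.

0.348%

Nominal growth factor = 1.0630 × 1.0300 = 1.09489000
Price-level growth factor = 1.0580 × 1.0277 = 1.08730660
Real growth factor = 1.09489000 / 1.08730660 = 1.00697448
Annualized real rate = 1.00697448^(1/2) − 1 = 0.3481% → 0.348%.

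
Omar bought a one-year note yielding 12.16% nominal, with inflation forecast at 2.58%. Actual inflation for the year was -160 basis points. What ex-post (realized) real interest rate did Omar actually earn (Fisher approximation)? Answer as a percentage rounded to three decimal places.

13.760%

Ex-post: 12.16% − (-1.6%) = 13.760%
So the realized real rate is 13.760%.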